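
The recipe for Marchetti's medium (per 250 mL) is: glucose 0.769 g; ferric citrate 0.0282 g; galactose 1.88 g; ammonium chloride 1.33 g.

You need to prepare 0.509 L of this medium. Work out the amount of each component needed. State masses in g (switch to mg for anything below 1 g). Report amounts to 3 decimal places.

glucose 1.566 g; ferric citrate 57.415 mg; galactose 3.828 g; ammonium chloride 2.708 g

Scale factor = 509 mL / 250 mL = 2.036.
glucose: 0.769 g × (509 mL / 250 mL) = 1.566 g
ferric citrate: 0.0282 g × (509 mL / 250 mL) = 0.0574152 g = 57.415 mg
galactose: 1.88 g × (509 mL / 250 mL) = 3.828 g
ammonium chloride: 1.33 g × (509 mL / 250 mL) = 2.708 g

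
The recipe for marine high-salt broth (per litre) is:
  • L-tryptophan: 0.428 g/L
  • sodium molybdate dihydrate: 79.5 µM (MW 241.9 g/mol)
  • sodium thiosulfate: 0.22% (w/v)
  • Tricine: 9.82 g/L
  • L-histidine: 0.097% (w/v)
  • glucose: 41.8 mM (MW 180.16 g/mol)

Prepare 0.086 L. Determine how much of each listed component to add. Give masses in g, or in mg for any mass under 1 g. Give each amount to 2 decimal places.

Scale factor relative to 1 L: 0.086.
L-tryptophan: 0.428 g/L × 0.086 L = 0.036808 g = 36.81 mg
sodium molybdate dihydrate: 79.5 µmol/L × 241.9 g/mol × 0.086 L ÷ 1000 = 1.65 mg
sodium thiosulfate: 0.22% w/v = 2.2 g/L → 2.2 × 0.086 L = 0.1892 g = 189.20 mg
Tricine: 9.82 g/L × 0.086 L = 0.84452 g = 844.52 mg
L-histidine: 0.097% w/v = 0.97 g/L → 0.97 × 0.086 L = 0.08342 g = 83.42 mg
glucose: 41.8 mmol/L × 180.16 mg/mmol × 0.086 L = 647.64 mg

L-tryptophan 36.81 mg; sodium molybdate dihydrate 1.65 mg; sodium thiosulfate 189.20 mg; Tricine 844.52 mg; L-histidine 83.42 mg; glucose 647.64 mg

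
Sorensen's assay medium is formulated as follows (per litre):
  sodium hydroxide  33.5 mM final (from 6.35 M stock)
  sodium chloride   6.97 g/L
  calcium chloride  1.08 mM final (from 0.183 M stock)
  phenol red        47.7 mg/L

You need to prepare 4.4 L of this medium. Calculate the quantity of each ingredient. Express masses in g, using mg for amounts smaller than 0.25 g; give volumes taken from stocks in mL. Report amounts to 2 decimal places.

Scale factor relative to 1 L: 4.4.
sodium hydroxide: dilute stock: 33.5 mM × 4400 mL ÷ 6350 mM = 23.21 mL
sodium chloride: 6.97 g/L × 4.4 L = 30.67 g
calcium chloride: dilute stock: 1.08 mM × 4400 mL ÷ 183 mM = 25.97 mL
phenol red: 47.7 mg/L × 4.4 L = 209.88 mg

sodium hydroxide 23.21 mL; sodium chloride 30.67 g; calcium chloride 25.97 mL; phenol red 209.88 mg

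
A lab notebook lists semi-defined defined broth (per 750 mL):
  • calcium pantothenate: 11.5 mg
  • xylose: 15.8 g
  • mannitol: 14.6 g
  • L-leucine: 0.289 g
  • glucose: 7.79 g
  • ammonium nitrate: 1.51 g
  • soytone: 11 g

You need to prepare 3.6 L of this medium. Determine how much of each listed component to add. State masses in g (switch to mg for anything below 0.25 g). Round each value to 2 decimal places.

calcium pantothenate 55.20 mg; xylose 75.84 g; mannitol 70.08 g; L-leucine 1.39 g; glucose 37.39 g; ammonium nitrate 7.25 g; soytone 52.80 g

Ratio of target to recipe volume: 3600 / 750 = 4.8.
calcium pantothenate: 11.5 mg × (3600 mL / 750 mL) = 55.20 mg
xylose: 15.8 g × (3600 mL / 750 mL) = 75.84 g
mannitol: 14.6 g × (3600 mL / 750 mL) = 70.08 g
L-leucine: 0.289 g × (3600 mL / 750 mL) = 1.39 g
glucose: 7.79 g × (3600 mL / 750 mL) = 37.39 g
ammonium nitrate: 1.51 g × (3600 mL / 750 mL) = 7.25 g
soytone: 11 g × (3600 mL / 750 mL) = 52.80 g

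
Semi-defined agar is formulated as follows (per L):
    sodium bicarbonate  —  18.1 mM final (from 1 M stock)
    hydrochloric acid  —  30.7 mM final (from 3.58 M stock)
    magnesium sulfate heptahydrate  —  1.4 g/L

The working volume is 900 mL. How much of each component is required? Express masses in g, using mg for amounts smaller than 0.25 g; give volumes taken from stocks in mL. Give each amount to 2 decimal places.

sodium bicarbonate 16.29 mL; hydrochloric acid 7.72 mL; magnesium sulfate heptahydrate 1.26 g

Scale factor relative to 1 L: 0.9.
sodium bicarbonate: V = C2·V2/C1 = 18.1 mM × 900 mL ÷ 1000 mM = 16.29 mL
hydrochloric acid: dilute stock: 30.7 mM × 900 mL ÷ 3580 mM = 7.72 mL
magnesium sulfate heptahydrate: 1.4 g/L × 0.9 L = 1.26 g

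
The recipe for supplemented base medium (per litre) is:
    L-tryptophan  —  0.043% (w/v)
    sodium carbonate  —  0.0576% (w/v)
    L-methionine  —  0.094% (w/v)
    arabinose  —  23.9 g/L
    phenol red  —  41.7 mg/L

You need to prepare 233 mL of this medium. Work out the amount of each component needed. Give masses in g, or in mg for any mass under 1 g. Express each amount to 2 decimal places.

L-tryptophan 100.19 mg; sodium carbonate 134.21 mg; L-methionine 219.02 mg; arabinose 5.57 g; phenol red 9.72 mg

Target volume = 233 mL = 0.233 L.
L-tryptophan: 0.043 g per 100 mL × 233 mL ÷ 100 = 0.10019 g = 100.19 mg
sodium carbonate: 0.0576% w/v = 0.576 g/L → 0.576 × 0.233 L = 0.134208 g = 134.21 mg
L-methionine: 0.094% w/v = 0.94 g/L → 0.94 × 0.233 L = 0.21902 g = 219.02 mg
arabinose: 23.9 g/L × 0.233 L = 5.57 g
phenol red: 41.7 mg/L × 0.233 L = 9.72 mg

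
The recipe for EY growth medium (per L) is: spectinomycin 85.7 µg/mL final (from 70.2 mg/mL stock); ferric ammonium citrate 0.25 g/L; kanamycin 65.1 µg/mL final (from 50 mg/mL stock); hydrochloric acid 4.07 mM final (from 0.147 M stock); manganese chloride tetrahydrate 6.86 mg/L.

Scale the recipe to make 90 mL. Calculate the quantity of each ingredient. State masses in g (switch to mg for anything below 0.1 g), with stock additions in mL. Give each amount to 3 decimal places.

Target volume = 90 mL = 0.09 L.
spectinomycin: C1V1 = C2V2 → 85.7 µg/mL × 90 mL ÷ 70200 µg/mL = 0.110 mL
ferric ammonium citrate: 0.25 g/L × 0.09 L = 0.0225 g = 22.500 mg
kanamycin: V = C2·V2/C1 = 65.1 µg/mL × 90 mL ÷ 50000 µg/mL = 0.117 mL
hydrochloric acid: C1V1 = C2V2 → 4.07 mM × 90 mL ÷ 147 mM = 2.492 mL
manganese chloride tetrahydrate: 6.86 mg/L × 0.09 L = 0.617 mg

spectinomycin 0.110 mL; ferric ammonium citrate 22.500 mg; kanamycin 0.117 mL; hydrochloric acid 2.492 mL; manganese chloride tetrahydrate 0.617 mg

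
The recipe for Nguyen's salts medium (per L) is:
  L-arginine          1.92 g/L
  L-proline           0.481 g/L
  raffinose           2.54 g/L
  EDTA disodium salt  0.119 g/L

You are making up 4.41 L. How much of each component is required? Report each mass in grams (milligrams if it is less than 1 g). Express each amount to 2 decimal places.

Scale factor relative to 1 L: 4.41.
L-arginine: 1.92 g/L × 4.41 L = 8.47 g
L-proline: 0.481 g/L × 4.41 L = 2.12 g
raffinose: 2.54 g/L × 4.41 L = 11.20 g
EDTA disodium salt: 0.119 g/L × 4.41 L = 0.52479 g = 524.79 mg

L-arginine 8.47 g; L-proline 2.12 g; raffinose 11.20 g; EDTA disodium salt 524.79 mg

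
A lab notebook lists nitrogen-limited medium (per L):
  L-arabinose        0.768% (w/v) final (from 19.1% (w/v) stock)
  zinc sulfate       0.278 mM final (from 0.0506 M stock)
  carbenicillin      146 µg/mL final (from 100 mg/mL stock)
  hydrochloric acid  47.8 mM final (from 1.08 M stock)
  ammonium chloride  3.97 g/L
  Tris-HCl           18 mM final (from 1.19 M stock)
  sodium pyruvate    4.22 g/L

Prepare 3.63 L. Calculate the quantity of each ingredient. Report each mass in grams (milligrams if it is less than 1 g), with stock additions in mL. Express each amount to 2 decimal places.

L-arabinose 145.96 mL; zinc sulfate 19.94 mL; carbenicillin 5.30 mL; hydrochloric acid 160.66 mL; ammonium chloride 14.41 g; Tris-HCl 54.91 mL; sodium pyruvate 15.32 g

Working volume: 3.63 L.
L-arabinose: C1V1 = C2V2 → 0.768% ÷ 19.1% × 3630 mL = 145.96 mL
zinc sulfate: dilute stock: 0.278 mM × 3630 mL ÷ 50.6 mM = 19.94 mL
carbenicillin: dilute stock: 146 µg/mL × 3630 mL ÷ 100000 µg/mL = 5.30 mL
hydrochloric acid: C1V1 = C2V2 → 47.8 mM × 3630 mL ÷ 1080 mM = 160.66 mL
ammonium chloride: 3.97 g/L × 3.63 L = 14.41 g
Tris-HCl: V = C2·V2/C1 = 18 mM × 3630 mL ÷ 1190 mM = 54.91 mL
sodium pyruvate: 4.22 g/L × 3.63 L = 15.32 g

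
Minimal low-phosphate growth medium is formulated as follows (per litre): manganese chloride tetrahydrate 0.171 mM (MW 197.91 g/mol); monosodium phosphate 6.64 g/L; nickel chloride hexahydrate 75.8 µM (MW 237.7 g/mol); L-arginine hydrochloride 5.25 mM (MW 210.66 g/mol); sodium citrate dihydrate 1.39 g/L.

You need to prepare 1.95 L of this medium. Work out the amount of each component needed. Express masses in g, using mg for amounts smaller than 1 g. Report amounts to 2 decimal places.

manganese chloride tetrahydrate 65.99 mg; monosodium phosphate 12.95 g; nickel chloride hexahydrate 35.13 mg; L-arginine hydrochloride 2.16 g; sodium citrate dihydrate 2.71 g

Working volume: 1.95 L.
manganese chloride tetrahydrate: 0.171 mmol/L × 197.91 mg/mmol × 1.95 L = 65.99 mg
monosodium phosphate: 6.64 g/L × 1.95 L = 12.95 g
nickel chloride hexahydrate: 75.8 µmol/L × 237.7 g/mol × 1.95 L ÷ 1000 = 35.13 mg
L-arginine hydrochloride: 5.25 mmol/L × 210.66 g/mol × 1.95 L ÷ 1000 = 2.16 g
sodium citrate dihydrate: 1.39 g/L × 1.95 L = 2.71 g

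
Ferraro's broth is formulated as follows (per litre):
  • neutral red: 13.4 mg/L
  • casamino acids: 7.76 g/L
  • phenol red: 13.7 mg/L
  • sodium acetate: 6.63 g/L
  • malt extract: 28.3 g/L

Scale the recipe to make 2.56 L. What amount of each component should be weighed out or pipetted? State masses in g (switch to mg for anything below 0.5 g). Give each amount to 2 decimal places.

neutral red 34.30 mg; casamino acids 19.87 g; phenol red 35.07 mg; sodium acetate 16.97 g; malt extract 72.45 g

Working volume: 2.56 L.
neutral red: 13.4 mg/L × 2.56 L = 34.30 mg
casamino acids: 7.76 g/L × 2.56 L = 19.87 g
phenol red: 13.7 mg/L × 2.56 L = 35.07 mg
sodium acetate: 6.63 g/L × 2.56 L = 16.97 g
malt extract: 28.3 g/L × 2.56 L = 72.45 g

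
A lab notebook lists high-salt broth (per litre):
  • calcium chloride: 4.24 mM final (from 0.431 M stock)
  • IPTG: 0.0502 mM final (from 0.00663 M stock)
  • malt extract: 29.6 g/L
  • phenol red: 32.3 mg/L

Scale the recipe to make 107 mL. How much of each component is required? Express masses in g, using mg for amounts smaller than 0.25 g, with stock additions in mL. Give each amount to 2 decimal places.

Target volume = 107 mL = 0.107 L.
calcium chloride: C1V1 = C2V2 → 4.24 mM × 107 mL ÷ 431 mM = 1.05 mL
IPTG: dilute stock: 0.0502 mM × 107 mL ÷ 6.63 mM = 0.81 mL
malt extract: 29.6 g/L × 0.107 L = 3.17 g
phenol red: 32.3 mg/L × 0.107 L = 3.46 mg

calcium chloride 1.05 mL; IPTG 0.81 mL; malt extract 3.17 g; phenol red 3.46 mg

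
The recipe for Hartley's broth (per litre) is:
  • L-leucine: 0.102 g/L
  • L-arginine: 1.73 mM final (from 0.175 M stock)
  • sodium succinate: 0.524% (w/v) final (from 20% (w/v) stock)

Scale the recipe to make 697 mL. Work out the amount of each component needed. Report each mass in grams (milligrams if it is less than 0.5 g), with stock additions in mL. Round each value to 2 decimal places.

L-leucine 71.09 mg; L-arginine 6.89 mL; sodium succinate 18.26 mL

Target volume = 697 mL = 0.697 L.
L-leucine: 0.102 g/L × 0.697 L = 0.071094 g = 71.09 mg
L-arginine: dilute stock: 1.73 mM × 697 mL ÷ 175 mM = 6.89 mL
sodium succinate: C1V1 = C2V2 → 0.524% ÷ 20% × 697 mL = 18.26 mL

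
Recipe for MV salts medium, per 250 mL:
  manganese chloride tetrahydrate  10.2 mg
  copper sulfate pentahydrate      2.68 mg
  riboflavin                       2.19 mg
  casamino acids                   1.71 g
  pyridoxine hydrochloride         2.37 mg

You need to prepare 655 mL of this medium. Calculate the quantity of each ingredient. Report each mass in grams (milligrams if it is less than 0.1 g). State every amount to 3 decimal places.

Scale factor = 655 mL / 250 mL = 2.62.
manganese chloride tetrahydrate: 10.2 mg × (655 mL / 250 mL) = 26.724 mg
copper sulfate pentahydrate: 2.68 mg × (655 mL / 250 mL) = 7.022 mg
riboflavin: 2.19 mg × (655 mL / 250 mL) = 5.738 mg
casamino acids: 1.71 g × (655 mL / 250 mL) = 4.480 g
pyridoxine hydrochloride: 2.37 mg × (655 mL / 250 mL) = 6.209 mg

manganese chloride tetrahydrate 26.724 mg; copper sulfate pentahydrate 7.022 mg; riboflavin 5.738 mg; casamino acids 4.480 g; pyridoxine hydrochloride 6.209 mg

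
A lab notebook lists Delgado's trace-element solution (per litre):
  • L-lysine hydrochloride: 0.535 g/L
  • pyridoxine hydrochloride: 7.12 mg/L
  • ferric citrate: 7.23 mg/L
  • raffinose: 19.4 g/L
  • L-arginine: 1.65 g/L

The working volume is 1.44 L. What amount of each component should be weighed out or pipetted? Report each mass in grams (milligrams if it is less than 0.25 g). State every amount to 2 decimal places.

Working volume: 1.44 L.
L-lysine hydrochloride: 0.535 g/L × 1.44 L = 0.77 g
pyridoxine hydrochloride: 7.12 mg/L × 1.44 L = 10.25 mg
ferric citrate: 7.23 mg/L × 1.44 L = 10.41 mg
raffinose: 19.4 g/L × 1.44 L = 27.94 g
L-arginine: 1.65 g/L × 1.44 L = 2.38 g

L-lysine hydrochloride 0.77 g; pyridoxine hydrochloride 10.25 mg; ferric citrate 10.41 mg; raffinose 27.94 g; L-arginine 2.38 g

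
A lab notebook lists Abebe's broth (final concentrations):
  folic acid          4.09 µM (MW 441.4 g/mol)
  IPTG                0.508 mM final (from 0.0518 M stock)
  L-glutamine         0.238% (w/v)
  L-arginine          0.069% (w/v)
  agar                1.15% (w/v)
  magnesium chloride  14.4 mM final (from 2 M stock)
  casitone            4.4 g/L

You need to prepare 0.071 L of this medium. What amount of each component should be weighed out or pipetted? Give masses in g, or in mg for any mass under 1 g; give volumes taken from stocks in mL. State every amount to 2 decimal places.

folic acid 0.13 mg; IPTG 0.70 mL; L-glutamine 168.98 mg; L-arginine 48.99 mg; agar 816.50 mg; magnesium chloride 0.51 mL; casitone 312.40 mg

Scale factor relative to 1 L: 0.071.
folic acid: 4.09 µmol/L × 441.4 g/mol × 0.071 L ÷ 1000 = 0.13 mg
IPTG: C1V1 = C2V2 → 0.508 mM × 71 mL ÷ 51.8 mM = 0.70 mL
L-glutamine: 0.238% w/v = 2.38 g/L → 2.38 × 0.071 L = 0.16898 g = 168.98 mg
L-arginine: 0.069% w/v = 0.69 g/L → 0.69 × 0.071 L = 0.04899 g = 48.99 mg
agar: 1.15% w/v = 11.5 g/L → 11.5 × 0.071 L = 0.8165 g = 816.50 mg
magnesium chloride: dilute stock: 14.4 mM × 71 mL ÷ 2000 mM = 0.51 mL
casitone: 4.4 g/L × 0.071 L = 0.3124 g = 312.40 mg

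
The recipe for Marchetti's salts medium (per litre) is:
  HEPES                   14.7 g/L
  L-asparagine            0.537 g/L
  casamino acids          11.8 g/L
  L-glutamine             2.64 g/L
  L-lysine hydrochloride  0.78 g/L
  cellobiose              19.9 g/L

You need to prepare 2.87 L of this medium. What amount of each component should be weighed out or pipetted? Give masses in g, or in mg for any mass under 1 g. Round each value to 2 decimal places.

Working volume: 2.87 L.
HEPES: 14.7 g/L × 2.87 L = 42.19 g
L-asparagine: 0.537 g/L × 2.87 L = 1.54 g
casamino acids: 11.8 g/L × 2.87 L = 33.87 g
L-glutamine: 2.64 g/L × 2.87 L = 7.58 g
L-lysine hydrochloride: 0.78 g/L × 2.87 L = 2.24 g
cellobiose: 19.9 g/L × 2.87 L = 57.11 g

HEPES 42.19 g; L-asparagine 1.54 g; casamino acids 33.87 g; L-glutamine 7.58 g; L-lysine hydrochloride 2.24 g; cellobiose 57.11 g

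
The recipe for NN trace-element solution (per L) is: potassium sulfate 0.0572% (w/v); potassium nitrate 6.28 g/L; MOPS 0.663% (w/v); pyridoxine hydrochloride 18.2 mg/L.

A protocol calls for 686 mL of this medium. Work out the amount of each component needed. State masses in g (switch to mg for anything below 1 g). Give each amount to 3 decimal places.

potassium sulfate 392.392 mg; potassium nitrate 4.308 g; MOPS 4.548 g; pyridoxine hydrochloride 12.485 mg

Working volume: 686 mL = 0.686 L.
potassium sulfate: 0.0572 g per 100 mL × 686 mL ÷ 100 = 0.392392 g = 392.392 mg
potassium nitrate: 6.28 g/L × 0.686 L = 4.308 g
MOPS: 0.663 g per 100 mL × 686 mL ÷ 100 = 4.548 g
pyridoxine hydrochloride: 18.2 mg/L × 0.686 L = 12.485 mg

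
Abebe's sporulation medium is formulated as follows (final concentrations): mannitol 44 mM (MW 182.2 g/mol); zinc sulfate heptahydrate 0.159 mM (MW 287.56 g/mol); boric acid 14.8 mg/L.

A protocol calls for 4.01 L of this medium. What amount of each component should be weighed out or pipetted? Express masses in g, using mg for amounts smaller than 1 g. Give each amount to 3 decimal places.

mannitol 32.147 g; zinc sulfate heptahydrate 183.345 mg; boric acid 59.348 mg

Working volume: 4.01 L.
mannitol: 44 mmol/L × 182.2 g/mol × 4.01 L ÷ 1000 = 32.147 g
zinc sulfate heptahydrate: 0.159 mmol/L × 287.56 mg/mmol × 4.01 L = 183.345 mg
boric acid: 14.8 mg/L × 4.01 L = 59.348 mg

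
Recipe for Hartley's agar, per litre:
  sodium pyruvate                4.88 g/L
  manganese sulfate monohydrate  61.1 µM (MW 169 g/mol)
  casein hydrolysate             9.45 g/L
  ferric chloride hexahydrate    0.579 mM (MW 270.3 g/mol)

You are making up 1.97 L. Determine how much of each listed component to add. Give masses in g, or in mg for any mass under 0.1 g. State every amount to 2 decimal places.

sodium pyruvate 9.61 g; manganese sulfate monohydrate 20.34 mg; casein hydrolysate 18.62 g; ferric chloride hexahydrate 0.31 g

Scale factor relative to 1 L: 1.97.
sodium pyruvate: 4.88 g/L × 1.97 L = 9.61 g
manganese sulfate monohydrate: 61.1 µmol/L × 169 g/mol × 1.97 L ÷ 1000 = 20.34 mg
casein hydrolysate: 9.45 g/L × 1.97 L = 18.62 g
ferric chloride hexahydrate: 0.579 mmol/L × 270.3 g/mol × 1.97 L ÷ 1000 = 0.31 g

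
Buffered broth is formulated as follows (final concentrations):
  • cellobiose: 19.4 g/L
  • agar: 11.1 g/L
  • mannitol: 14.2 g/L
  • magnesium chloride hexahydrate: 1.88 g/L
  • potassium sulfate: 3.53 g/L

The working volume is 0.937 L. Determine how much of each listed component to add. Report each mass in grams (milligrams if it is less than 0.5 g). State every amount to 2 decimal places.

Scale factor relative to 1 L: 0.937.
cellobiose: 19.4 g/L × 0.937 L = 18.18 g
agar: 11.1 g/L × 0.937 L = 10.40 g
mannitol: 14.2 g/L × 0.937 L = 13.31 g
magnesium chloride hexahydrate: 1.88 g/L × 0.937 L = 1.76 g
potassium sulfate: 3.53 g/L × 0.937 L = 3.31 g

cellobiose 18.18 g; agar 10.40 g; mannitol 13.31 g; magnesium chloride hexahydrate 1.76 g; potassium sulfate 3.31 g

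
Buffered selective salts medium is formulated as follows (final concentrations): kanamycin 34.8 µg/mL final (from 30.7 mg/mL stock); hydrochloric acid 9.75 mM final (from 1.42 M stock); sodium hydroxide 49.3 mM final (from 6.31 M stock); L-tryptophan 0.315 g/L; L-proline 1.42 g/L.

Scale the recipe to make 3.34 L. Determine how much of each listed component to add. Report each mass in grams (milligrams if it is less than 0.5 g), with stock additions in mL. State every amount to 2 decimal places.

Scale factor relative to 1 L: 3.34.
kanamycin: C1V1 = C2V2 → 34.8 µg/mL × 3340 mL ÷ 30700 µg/mL = 3.79 mL
hydrochloric acid: C1V1 = C2V2 → 9.75 mM × 3340 mL ÷ 1420 mM = 22.93 mL
sodium hydroxide: C1V1 = C2V2 → 49.3 mM × 3340 mL ÷ 6310 mM = 26.10 mL
L-tryptophan: 0.315 g/L × 3.34 L = 1.05 g
L-proline: 1.42 g/L × 3.34 L = 4.74 g

kanamycin 3.79 mL; hydrochloric acid 22.93 mL; sodium hydroxide 26.10 mL; L-tryptophan 1.05 g; L-proline 4.74 g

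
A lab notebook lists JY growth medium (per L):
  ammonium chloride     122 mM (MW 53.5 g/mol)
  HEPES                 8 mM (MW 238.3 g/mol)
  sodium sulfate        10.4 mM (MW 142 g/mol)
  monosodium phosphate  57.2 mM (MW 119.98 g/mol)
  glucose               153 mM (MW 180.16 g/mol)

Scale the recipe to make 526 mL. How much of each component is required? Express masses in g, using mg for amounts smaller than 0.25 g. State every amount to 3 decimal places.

Target volume = 526 mL = 0.526 L.
ammonium chloride: 122 mmol/L × 53.5 g/mol × 0.526 L ÷ 1000 = 3.433 g
HEPES: 8 mmol/L × 238.3 g/mol × 0.526 L ÷ 1000 = 1.003 g
sodium sulfate: 10.4 mmol/L × 142 g/mol × 0.526 L ÷ 1000 = 0.777 g
monosodium phosphate: 57.2 mmol/L × 119.98 g/mol × 0.526 L ÷ 1000 = 3.610 g
glucose: 153 mmol/L × 180.16 g/mol × 0.526 L ÷ 1000 = 14.499 g

ammonium chloride 3.433 g; HEPES 1.003 g; sodium sulfate 0.777 g; monosodium phosphate 3.610 g; glucose 14.499 g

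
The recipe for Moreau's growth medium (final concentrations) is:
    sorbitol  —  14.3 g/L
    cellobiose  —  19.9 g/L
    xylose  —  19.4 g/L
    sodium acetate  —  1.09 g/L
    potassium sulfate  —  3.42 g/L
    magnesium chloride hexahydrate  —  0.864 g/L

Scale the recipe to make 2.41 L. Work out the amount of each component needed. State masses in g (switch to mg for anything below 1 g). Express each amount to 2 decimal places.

sorbitol 34.46 g; cellobiose 47.96 g; xylose 46.75 g; sodium acetate 2.63 g; potassium sulfate 8.24 g; magnesium chloride hexahydrate 2.08 g

Scale factor relative to 1 L: 2.41.
sorbitol: 14.3 g/L × 2.41 L = 34.46 g
cellobiose: 19.9 g/L × 2.41 L = 47.96 g
xylose: 19.4 g/L × 2.41 L = 46.75 g
sodium acetate: 1.09 g/L × 2.41 L = 2.63 g
potassium sulfate: 3.42 g/L × 2.41 L = 8.24 g
magnesium chloride hexahydrate: 0.864 g/L × 2.41 L = 2.08 g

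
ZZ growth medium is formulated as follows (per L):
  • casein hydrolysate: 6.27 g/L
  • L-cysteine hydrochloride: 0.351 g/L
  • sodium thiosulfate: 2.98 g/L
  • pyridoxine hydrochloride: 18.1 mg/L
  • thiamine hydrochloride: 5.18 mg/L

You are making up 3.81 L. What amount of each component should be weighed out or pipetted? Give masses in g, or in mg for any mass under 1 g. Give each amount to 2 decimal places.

Working volume: 3.81 L.
casein hydrolysate: 6.27 g/L × 3.81 L = 23.89 g
L-cysteine hydrochloride: 0.351 g/L × 3.81 L = 1.34 g
sodium thiosulfate: 2.98 g/L × 3.81 L = 11.35 g
pyridoxine hydrochloride: 18.1 mg/L × 3.81 L = 68.96 mg
thiamine hydrochloride: 5.18 mg/L × 3.81 L = 19.74 mg

casein hydrolysate 23.89 g; L-cysteine hydrochloride 1.34 g; sodium thiosulfate 11.35 g; pyridoxine hydrochloride 68.96 mg; thiamine hydrochloride 19.74 mg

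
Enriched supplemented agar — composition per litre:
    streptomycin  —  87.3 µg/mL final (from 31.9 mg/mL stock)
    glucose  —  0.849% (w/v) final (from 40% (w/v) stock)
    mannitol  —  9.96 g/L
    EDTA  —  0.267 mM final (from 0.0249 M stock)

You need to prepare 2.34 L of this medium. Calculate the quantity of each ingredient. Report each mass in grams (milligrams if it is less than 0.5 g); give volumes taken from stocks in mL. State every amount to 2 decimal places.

streptomycin 6.40 mL; glucose 49.67 mL; mannitol 23.31 g; EDTA 25.09 mL

Scale factor relative to 1 L: 2.34.
streptomycin: dilute stock: 87.3 µg/mL × 2340 mL ÷ 31900 µg/mL = 6.40 mL
glucose: dilute stock: 0.849% ÷ 40% × 2340 mL = 49.67 mL
mannitol: 9.96 g/L × 2.34 L = 23.31 g
EDTA: V = C2·V2/C1 = 0.267 mM × 2340 mL ÷ 24.9 mM = 25.09 mL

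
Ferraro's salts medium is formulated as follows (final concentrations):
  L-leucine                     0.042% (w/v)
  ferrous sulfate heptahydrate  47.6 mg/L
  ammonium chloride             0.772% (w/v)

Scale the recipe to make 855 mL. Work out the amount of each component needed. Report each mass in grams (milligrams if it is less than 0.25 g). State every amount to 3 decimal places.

L-leucine 0.359 g; ferrous sulfate heptahydrate 40.698 mg; ammonium chloride 6.601 g

Working volume: 855 mL = 0.855 L.
L-leucine: 0.042% w/v = 0.42 g/L → 0.42 × 0.855 L = 0.359 g
ferrous sulfate heptahydrate: 47.6 mg/L × 0.855 L = 40.698 mg
ammonium chloride: 0.772 g per 100 mL × 855 mL ÷ 100 = 6.601 g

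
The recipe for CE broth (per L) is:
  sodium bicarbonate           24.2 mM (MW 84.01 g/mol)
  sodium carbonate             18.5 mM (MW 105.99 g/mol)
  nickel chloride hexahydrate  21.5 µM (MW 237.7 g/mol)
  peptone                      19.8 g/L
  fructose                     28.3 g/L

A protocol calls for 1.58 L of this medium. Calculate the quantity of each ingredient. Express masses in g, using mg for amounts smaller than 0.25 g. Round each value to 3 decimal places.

sodium bicarbonate 3.212 g; sodium carbonate 3.098 g; nickel chloride hexahydrate 8.075 mg; peptone 31.284 g; fructose 44.714 g

Scale factor relative to 1 L: 1.58.
sodium bicarbonate: 24.2 mmol/L × 84.01 g/mol × 1.58 L ÷ 1000 = 3.212 g
sodium carbonate: 18.5 mmol/L × 105.99 g/mol × 1.58 L ÷ 1000 = 3.098 g
nickel chloride hexahydrate: 21.5 µmol/L × 237.7 g/mol × 1.58 L ÷ 1000 = 8.075 mg
peptone: 19.8 g/L × 1.58 L = 31.284 g
fructose: 28.3 g/L × 1.58 L = 44.714 g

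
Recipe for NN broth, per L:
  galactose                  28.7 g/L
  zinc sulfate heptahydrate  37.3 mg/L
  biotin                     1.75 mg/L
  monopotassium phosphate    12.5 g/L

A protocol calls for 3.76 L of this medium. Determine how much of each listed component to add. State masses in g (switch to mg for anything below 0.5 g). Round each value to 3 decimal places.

galactose 107.912 g; zinc sulfate heptahydrate 140.248 mg; biotin 6.580 mg; monopotassium phosphate 47.000 g

Working volume: 3.76 L.
galactose: 28.7 g/L × 3.76 L = 107.912 g
zinc sulfate heptahydrate: 37.3 mg/L × 3.76 L = 140.248 mg
biotin: 1.75 mg/L × 3.76 L = 6.580 mg
monopotassium phosphate: 12.5 g/L × 3.76 L = 47.000 g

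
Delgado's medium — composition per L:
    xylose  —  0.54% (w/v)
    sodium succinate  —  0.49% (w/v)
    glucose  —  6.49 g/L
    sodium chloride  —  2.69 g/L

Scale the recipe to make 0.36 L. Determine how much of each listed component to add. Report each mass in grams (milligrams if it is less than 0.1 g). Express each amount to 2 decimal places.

xylose 1.94 g; sodium succinate 1.76 g; glucose 2.34 g; sodium chloride 0.97 g

Working volume: 0.36 L.
xylose: 0.54% w/v = 5.4 g/L → 5.4 × 0.36 L = 1.94 g
sodium succinate: 0.49% w/v = 4.9 g/L → 4.9 × 0.36 L = 1.76 g
glucose: 6.49 g/L × 0.36 L = 2.34 g
sodium chloride: 2.69 g/L × 0.36 L = 0.97 g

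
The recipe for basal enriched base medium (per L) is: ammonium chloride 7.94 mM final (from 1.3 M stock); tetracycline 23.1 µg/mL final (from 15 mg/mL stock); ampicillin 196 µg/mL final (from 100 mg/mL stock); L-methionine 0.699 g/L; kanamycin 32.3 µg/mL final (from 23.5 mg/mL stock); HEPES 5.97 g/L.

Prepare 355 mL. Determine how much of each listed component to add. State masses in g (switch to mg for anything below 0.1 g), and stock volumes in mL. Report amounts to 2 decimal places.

Scale factor relative to 1 L: 0.355.
ammonium chloride: dilute stock: 7.94 mM × 355 mL ÷ 1300 mM = 2.17 mL
tetracycline: C1V1 = C2V2 → 23.1 µg/mL × 355 mL ÷ 15000 µg/mL = 0.55 mL
ampicillin: V = C2·V2/C1 = 196 µg/mL × 355 mL ÷ 100000 µg/mL = 0.70 mL
L-methionine: 0.699 g/L × 0.355 L = 0.25 g
kanamycin: C1V1 = C2V2 → 32.3 µg/mL × 355 mL ÷ 23500 µg/mL = 0.49 mL
HEPES: 5.97 g/L × 0.355 L = 2.12 g

ammonium chloride 2.17 mL; tetracycline 0.55 mL; ampicillin 0.70 mL; L-methionine 0.25 g; kanamycin 0.49 mL; HEPES 2.12 g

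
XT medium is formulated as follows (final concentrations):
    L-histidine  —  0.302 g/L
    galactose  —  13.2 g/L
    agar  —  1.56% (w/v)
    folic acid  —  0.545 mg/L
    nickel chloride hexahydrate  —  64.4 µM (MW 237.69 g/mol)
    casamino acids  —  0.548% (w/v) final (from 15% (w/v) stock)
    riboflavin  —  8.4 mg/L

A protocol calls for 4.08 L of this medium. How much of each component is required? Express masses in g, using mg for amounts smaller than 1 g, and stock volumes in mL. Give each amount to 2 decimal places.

L-histidine 1.23 g; galactose 53.86 g; agar 63.65 g; folic acid 2.22 mg; nickel chloride hexahydrate 62.45 mg; casamino acids 149.06 mL; riboflavin 34.27 mg

Working volume: 4.08 L.
L-histidine: 0.302 g/L × 4.08 L = 1.23 g
galactose: 13.2 g/L × 4.08 L = 53.86 g
agar: 1.56 g per 100 mL × 4080 mL ÷ 100 = 63.65 g
folic acid: 0.545 mg/L × 4.08 L = 2.22 mg
nickel chloride hexahydrate: 64.4 µmol/L × 237.69 g/mol × 4.08 L ÷ 1000 = 62.45 mg
casamino acids: C1V1 = C2V2 → 0.548% ÷ 15% × 4080 mL = 149.06 mL
riboflavin: 8.4 mg/L × 4.08 L = 34.27 mg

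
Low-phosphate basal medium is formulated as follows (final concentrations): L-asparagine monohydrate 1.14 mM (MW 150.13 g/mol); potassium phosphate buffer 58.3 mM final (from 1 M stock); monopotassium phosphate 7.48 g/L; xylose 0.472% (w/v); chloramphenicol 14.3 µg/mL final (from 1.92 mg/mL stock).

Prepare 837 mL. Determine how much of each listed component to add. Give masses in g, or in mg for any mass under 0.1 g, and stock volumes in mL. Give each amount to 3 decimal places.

Target volume = 837 mL = 0.837 L.
L-asparagine monohydrate: 1.14 mmol/L × 150.13 g/mol × 0.837 L ÷ 1000 = 0.143 g
potassium phosphate buffer: V = C2·V2/C1 = 58.3 mM × 837 mL ÷ 1000 mM = 48.797 mL
monopotassium phosphate: 7.48 g/L × 0.837 L = 6.261 g
xylose: 0.472% w/v = 4.72 g/L → 4.72 × 0.837 L = 3.951 g
chloramphenicol: dilute stock: 14.3 µg/mL × 837 mL ÷ 1920 µg/mL = 6.234 mL

L-asparagine monohydrate 0.143 g; potassium phosphate buffer 48.797 mL; monopotassium phosphate 6.261 g; xylose 3.951 g; chloramphenicol 6.234 mL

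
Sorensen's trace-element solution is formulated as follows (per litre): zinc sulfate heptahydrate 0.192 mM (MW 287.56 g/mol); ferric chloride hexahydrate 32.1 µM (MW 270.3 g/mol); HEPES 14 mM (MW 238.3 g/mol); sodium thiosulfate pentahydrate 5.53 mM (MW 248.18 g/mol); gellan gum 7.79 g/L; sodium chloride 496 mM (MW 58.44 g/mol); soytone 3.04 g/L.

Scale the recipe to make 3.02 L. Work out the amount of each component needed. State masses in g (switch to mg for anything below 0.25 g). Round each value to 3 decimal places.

zinc sulfate heptahydrate 166.739 mg; ferric chloride hexahydrate 26.203 mg; HEPES 10.075 g; sodium thiosulfate pentahydrate 4.145 g; gellan gum 23.526 g; sodium chloride 87.538 g; soytone 9.181 g

Scale factor relative to 1 L: 3.02.
zinc sulfate heptahydrate: 0.192 mmol/L × 287.56 mg/mmol × 3.02 L = 166.739 mg
ferric chloride hexahydrate: 32.1 µmol/L × 270.3 g/mol × 3.02 L ÷ 1000 = 26.203 mg
HEPES: 14 mmol/L × 238.3 g/mol × 3.02 L ÷ 1000 = 10.075 g
sodium thiosulfate pentahydrate: 5.53 mmol/L × 248.18 g/mol × 3.02 L ÷ 1000 = 4.145 g
gellan gum: 7.79 g/L × 3.02 L = 23.526 g
sodium chloride: 496 mmol/L × 58.44 g/mol × 3.02 L ÷ 1000 = 87.538 g
soytone: 3.04 g/L × 3.02 L = 9.181 g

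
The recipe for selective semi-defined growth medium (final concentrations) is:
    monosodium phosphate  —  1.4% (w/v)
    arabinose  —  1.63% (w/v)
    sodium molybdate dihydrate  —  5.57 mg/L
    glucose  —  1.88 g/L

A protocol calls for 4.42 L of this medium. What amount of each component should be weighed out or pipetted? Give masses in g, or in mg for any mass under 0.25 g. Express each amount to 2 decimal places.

monosodium phosphate 61.88 g; arabinose 72.05 g; sodium molybdate dihydrate 24.62 mg; glucose 8.31 g

Scale factor relative to 1 L: 4.42.
monosodium phosphate: 1.4% w/v = 14 g/L → 14 × 4.42 L = 61.88 g
arabinose: 1.63% w/v = 16.3 g/L → 16.3 × 4.42 L = 72.05 g
sodium molybdate dihydrate: 5.57 mg/L × 4.42 L = 24.62 mg
glucose: 1.88 g/L × 4.42 L = 8.31 g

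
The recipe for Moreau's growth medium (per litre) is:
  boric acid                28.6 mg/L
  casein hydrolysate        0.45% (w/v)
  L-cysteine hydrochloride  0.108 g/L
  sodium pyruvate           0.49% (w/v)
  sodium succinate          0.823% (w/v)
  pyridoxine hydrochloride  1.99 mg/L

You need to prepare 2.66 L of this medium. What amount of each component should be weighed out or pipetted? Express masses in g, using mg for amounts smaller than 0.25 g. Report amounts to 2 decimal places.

boric acid 76.08 mg; casein hydrolysate 11.97 g; L-cysteine hydrochloride 0.29 g; sodium pyruvate 13.03 g; sodium succinate 21.89 g; pyridoxine hydrochloride 5.29 mg

Working volume: 2.66 L.
boric acid: 28.6 mg/L × 2.66 L = 76.08 mg
casein hydrolysate: 0.45 g per 100 mL × 2660 mL ÷ 100 = 11.97 g
L-cysteine hydrochloride: 0.108 g/L × 2.66 L = 0.29 g
sodium pyruvate: 0.49 g per 100 mL × 2660 mL ÷ 100 = 13.03 g
sodium succinate: 0.823% w/v = 8.23 g/L → 8.23 × 2.66 L = 21.89 g
pyridoxine hydrochloride: 1.99 mg/L × 2.66 L = 5.29 mg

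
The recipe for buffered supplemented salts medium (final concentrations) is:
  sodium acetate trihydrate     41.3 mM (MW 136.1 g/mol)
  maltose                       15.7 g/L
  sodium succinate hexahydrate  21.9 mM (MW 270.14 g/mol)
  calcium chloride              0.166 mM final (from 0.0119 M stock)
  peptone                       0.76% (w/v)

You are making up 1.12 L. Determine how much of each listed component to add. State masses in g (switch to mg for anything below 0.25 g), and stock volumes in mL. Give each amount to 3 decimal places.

sodium acetate trihydrate 6.295 g; maltose 17.584 g; sodium succinate hexahydrate 6.626 g; calcium chloride 15.624 mL; peptone 8.512 g

Scale factor relative to 1 L: 1.12.
sodium acetate trihydrate: 41.3 mmol/L × 136.1 g/mol × 1.12 L ÷ 1000 = 6.295 g
maltose: 15.7 g/L × 1.12 L = 17.584 g
sodium succinate hexahydrate: 21.9 mmol/L × 270.14 g/mol × 1.12 L ÷ 1000 = 6.626 g
calcium chloride: C1V1 = C2V2 → 0.166 mM × 1120 mL ÷ 11.9 mM = 15.624 mL
peptone: 0.76 g per 100 mL × 1120 mL ÷ 100 = 8.512 g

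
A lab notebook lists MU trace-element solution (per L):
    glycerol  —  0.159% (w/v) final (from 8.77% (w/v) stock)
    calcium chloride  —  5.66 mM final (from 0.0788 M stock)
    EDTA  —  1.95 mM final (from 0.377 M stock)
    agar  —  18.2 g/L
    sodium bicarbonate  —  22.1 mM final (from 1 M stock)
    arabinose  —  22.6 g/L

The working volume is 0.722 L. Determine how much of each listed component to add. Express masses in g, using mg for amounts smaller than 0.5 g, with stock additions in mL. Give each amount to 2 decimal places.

glycerol 13.09 mL; calcium chloride 51.86 mL; EDTA 3.73 mL; agar 13.14 g; sodium bicarbonate 15.96 mL; arabinose 16.32 g

Scale factor relative to 1 L: 0.722.
glycerol: dilute stock: 0.159% ÷ 8.77% × 722 mL = 13.09 mL
calcium chloride: C1V1 = C2V2 → 5.66 mM × 722 mL ÷ 78.8 mM = 51.86 mL
EDTA: dilute stock: 1.95 mM × 722 mL ÷ 377 mM = 3.73 mL
agar: 18.2 g/L × 0.722 L = 13.14 g
sodium bicarbonate: C1V1 = C2V2 → 22.1 mM × 722 mL ÷ 1000 mM = 15.96 mL
arabinose: 22.6 g/L × 0.722 L = 16.32 g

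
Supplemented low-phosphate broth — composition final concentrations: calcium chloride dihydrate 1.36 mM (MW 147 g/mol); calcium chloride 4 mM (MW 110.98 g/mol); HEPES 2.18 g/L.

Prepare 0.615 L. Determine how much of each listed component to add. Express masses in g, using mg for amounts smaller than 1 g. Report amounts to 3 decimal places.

calcium chloride dihydrate 122.951 mg; calcium chloride 273.011 mg; HEPES 1.341 g

Working volume: 0.615 L.
calcium chloride dihydrate: 1.36 mmol/L × 147 mg/mmol × 0.615 L = 122.951 mg
calcium chloride: 4 mmol/L × 110.98 mg/mmol × 0.615 L = 273.011 mg
HEPES: 2.18 g/L × 0.615 L = 1.341 g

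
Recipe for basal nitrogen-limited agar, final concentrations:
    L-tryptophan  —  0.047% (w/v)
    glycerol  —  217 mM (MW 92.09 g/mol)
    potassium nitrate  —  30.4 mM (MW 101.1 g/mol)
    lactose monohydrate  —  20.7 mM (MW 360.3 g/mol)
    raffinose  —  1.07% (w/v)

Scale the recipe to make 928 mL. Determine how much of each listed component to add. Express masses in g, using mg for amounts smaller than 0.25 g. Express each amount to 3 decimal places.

L-tryptophan 0.436 g; glycerol 18.545 g; potassium nitrate 2.852 g; lactose monohydrate 6.921 g; raffinose 9.930 g

Target volume = 928 mL = 0.928 L.
L-tryptophan: 0.047% w/v = 0.47 g/L → 0.47 × 0.928 L = 0.436 g
glycerol: 217 mmol/L × 92.09 g/mol × 0.928 L ÷ 1000 = 18.545 g
potassium nitrate: 30.4 mmol/L × 101.1 g/mol × 0.928 L ÷ 1000 = 2.852 g
lactose monohydrate: 20.7 mmol/L × 360.3 g/mol × 0.928 L ÷ 1000 = 6.921 g
raffinose: 1.07% w/v = 10.7 g/L → 10.7 × 0.928 L = 9.930 g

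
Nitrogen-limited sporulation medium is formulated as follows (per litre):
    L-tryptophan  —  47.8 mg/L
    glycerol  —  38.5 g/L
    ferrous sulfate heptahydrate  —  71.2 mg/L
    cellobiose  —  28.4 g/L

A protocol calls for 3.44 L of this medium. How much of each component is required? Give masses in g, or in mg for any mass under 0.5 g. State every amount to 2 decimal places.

Working volume: 3.44 L.
L-tryptophan: 47.8 mg/L × 3.44 L = 164.43 mg
glycerol: 38.5 g/L × 3.44 L = 132.44 g
ferrous sulfate heptahydrate: 71.2 mg/L × 3.44 L = 244.93 mg
cellobiose: 28.4 g/L × 3.44 L = 97.70 g

L-tryptophan 164.43 mg; glycerol 132.44 g; ferrous sulfate heptahydrate 244.93 mg; cellobiose 97.70 g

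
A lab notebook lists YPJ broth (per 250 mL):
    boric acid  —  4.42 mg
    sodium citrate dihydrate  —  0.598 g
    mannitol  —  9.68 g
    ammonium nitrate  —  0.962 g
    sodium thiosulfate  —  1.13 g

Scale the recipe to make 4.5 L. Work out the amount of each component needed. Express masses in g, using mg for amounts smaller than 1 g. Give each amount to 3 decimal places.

Ratio of target to recipe volume: 4500 / 250 = 18.
boric acid: 4.42 mg × (4500 mL / 250 mL) = 79.560 mg
sodium citrate dihydrate: 0.598 g × (4500 mL / 250 mL) = 10.764 g
mannitol: 9.68 g × (4500 mL / 250 mL) = 174.240 g
ammonium nitrate: 0.962 g × (4500 mL / 250 mL) = 17.316 g
sodium thiosulfate: 1.13 g × (4500 mL / 250 mL) = 20.340 g

boric acid 79.560 mg; sodium citrate dihydrate 10.764 g; mannitol 174.240 g; ammonium nitrate 17.316 g; sodium thiosulfate 20.340 g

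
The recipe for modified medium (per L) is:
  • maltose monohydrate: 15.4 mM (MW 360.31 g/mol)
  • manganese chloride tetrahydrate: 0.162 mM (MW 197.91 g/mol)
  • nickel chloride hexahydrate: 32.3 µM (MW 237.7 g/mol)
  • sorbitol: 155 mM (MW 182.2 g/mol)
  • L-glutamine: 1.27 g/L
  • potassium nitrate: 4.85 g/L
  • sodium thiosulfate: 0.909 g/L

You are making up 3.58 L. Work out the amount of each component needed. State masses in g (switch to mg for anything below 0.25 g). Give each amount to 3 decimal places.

maltose monohydrate 19.865 g; manganese chloride tetrahydrate 114.780 mg; nickel chloride hexahydrate 27.486 mg; sorbitol 101.103 g; L-glutamine 4.547 g; potassium nitrate 17.363 g; sodium thiosulfate 3.254 g

Working volume: 3.58 L.
maltose monohydrate: 15.4 mmol/L × 360.31 g/mol × 3.58 L ÷ 1000 = 19.865 g
manganese chloride tetrahydrate: 0.162 mmol/L × 197.91 mg/mmol × 3.58 L = 114.780 mg
nickel chloride hexahydrate: 32.3 µmol/L × 237.7 g/mol × 3.58 L ÷ 1000 = 27.486 mg
sorbitol: 155 mmol/L × 182.2 g/mol × 3.58 L ÷ 1000 = 101.103 g
L-glutamine: 1.27 g/L × 3.58 L = 4.547 g
potassium nitrate: 4.85 g/L × 3.58 L = 17.363 g
sodium thiosulfate: 0.909 g/L × 3.58 L = 3.254 g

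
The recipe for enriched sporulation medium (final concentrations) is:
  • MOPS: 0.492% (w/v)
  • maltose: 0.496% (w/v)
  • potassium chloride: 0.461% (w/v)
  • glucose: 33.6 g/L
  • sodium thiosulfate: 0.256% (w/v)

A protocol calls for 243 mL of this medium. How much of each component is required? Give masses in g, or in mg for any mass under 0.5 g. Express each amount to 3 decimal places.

Scale factor relative to 1 L: 0.243.
MOPS: 0.492% w/v = 4.92 g/L → 4.92 × 0.243 L = 1.196 g
maltose: 0.496% w/v = 4.96 g/L → 4.96 × 0.243 L = 1.205 g
potassium chloride: 0.461% w/v = 4.61 g/L → 4.61 × 0.243 L = 1.120 g
glucose: 33.6 g/L × 0.243 L = 8.165 g
sodium thiosulfate: 0.256 g per 100 mL × 243 mL ÷ 100 = 0.622 g

MOPS 1.196 g; maltose 1.205 g; potassium chloride 1.120 g; glucose 8.165 g; sodium thiosulfate 0.622 g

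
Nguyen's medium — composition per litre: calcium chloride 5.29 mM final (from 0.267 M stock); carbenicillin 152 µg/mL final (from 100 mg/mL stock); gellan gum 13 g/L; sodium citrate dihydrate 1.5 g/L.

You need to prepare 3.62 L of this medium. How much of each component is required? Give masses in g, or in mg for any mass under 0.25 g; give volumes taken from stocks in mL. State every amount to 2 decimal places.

calcium chloride 71.72 mL; carbenicillin 5.50 mL; gellan gum 47.06 g; sodium citrate dihydrate 5.43 g

Working volume: 3.62 L.
calcium chloride: V = C2·V2/C1 = 5.29 mM × 3620 mL ÷ 267 mM = 71.72 mL
carbenicillin: C1V1 = C2V2 → 152 µg/mL × 3620 mL ÷ 100000 µg/mL = 5.50 mL
gellan gum: 13 g/L × 3.62 L = 47.06 g
sodium citrate dihydrate: 1.5 g/L × 3.62 L = 5.43 g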